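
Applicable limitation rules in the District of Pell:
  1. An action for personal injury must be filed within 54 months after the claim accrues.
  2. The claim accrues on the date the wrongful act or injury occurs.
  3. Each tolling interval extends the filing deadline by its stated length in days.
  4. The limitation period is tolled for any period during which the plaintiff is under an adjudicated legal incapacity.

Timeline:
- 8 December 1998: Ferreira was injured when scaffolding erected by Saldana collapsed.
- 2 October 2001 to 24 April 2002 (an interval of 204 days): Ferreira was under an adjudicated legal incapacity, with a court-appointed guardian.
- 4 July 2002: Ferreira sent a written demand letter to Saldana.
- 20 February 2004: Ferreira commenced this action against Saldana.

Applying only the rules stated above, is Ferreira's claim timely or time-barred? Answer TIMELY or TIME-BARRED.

TIME-BARRED

The claim accrued on 8 December 1998, when the wrongful act occurred.
The untolled deadline — 54 months after 8 December 1998 — is 8 June 2003.
The plaintiff's legal incapacity from 2 October 2001 to 24 April 2002 tolled the period for 204 days, extending the deadline to 29 December 2003.
The other events in the timeline have no effect on the limitation period under the stated rules.
Filing on 20 February 2004 missed the 29 December 2003 deadline — the action is time-barred.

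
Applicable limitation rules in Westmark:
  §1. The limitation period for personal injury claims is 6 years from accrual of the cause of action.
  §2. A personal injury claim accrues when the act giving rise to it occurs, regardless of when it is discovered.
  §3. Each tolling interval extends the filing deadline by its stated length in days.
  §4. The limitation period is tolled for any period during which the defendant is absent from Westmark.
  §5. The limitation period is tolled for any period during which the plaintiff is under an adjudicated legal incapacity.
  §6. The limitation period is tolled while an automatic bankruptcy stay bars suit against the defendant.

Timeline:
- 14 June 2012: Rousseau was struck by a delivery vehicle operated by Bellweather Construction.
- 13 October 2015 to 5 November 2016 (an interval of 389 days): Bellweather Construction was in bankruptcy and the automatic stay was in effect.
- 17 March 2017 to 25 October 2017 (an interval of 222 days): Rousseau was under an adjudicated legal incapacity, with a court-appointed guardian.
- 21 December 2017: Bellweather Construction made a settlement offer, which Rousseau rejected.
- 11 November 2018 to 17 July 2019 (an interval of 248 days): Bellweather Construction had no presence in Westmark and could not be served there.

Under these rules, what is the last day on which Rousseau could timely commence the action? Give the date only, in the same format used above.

20 October 2020

The limitation period began to run on 14 June 2012.
The untolled deadline — 6 years after 14 June 2012 — is 14 June 2018.
Because the automatic bankruptcy stay ran from 13 October 2015 to 5 November 2016, the deadline is extended by 389 days to 8 July 2019.
The plaintiff's legal incapacity from 17 March 2017 to 25 October 2017 tolled the period for 222 days, extending the deadline to 15 February 2020.
The period was tolled for 248 days by the defendant's absence from the jurisdiction (11 November 2018 to 17 July 2019), pushing the deadline to 20 October 2020.
None of the other events listed affects the running of the period under the stated rules.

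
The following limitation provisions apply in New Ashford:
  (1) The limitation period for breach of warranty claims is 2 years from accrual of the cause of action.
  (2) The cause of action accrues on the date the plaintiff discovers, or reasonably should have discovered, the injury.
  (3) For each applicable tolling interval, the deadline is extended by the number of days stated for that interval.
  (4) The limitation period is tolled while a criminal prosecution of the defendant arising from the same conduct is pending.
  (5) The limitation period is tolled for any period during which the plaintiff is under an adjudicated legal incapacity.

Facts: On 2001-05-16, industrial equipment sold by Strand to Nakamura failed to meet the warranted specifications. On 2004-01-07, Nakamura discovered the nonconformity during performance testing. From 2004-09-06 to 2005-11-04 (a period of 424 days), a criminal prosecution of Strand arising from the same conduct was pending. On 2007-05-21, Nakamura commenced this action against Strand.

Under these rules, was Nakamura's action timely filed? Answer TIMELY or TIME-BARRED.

Under the discovery rule, the claim accrued on 2004-01-07, when Nakamura discovered the injury — not on the 2001-05-16 date of the underlying act.
2 years from 2004-01-07 is 2006-01-07.
Because the pending criminal prosecution ran from 2004-09-06 to 2005-11-04, the deadline is extended by 424 days to 2007-03-07.
Filing on 2007-05-21 missed the 2007-03-07 deadline — the action is time-barred.

TIME-BARRED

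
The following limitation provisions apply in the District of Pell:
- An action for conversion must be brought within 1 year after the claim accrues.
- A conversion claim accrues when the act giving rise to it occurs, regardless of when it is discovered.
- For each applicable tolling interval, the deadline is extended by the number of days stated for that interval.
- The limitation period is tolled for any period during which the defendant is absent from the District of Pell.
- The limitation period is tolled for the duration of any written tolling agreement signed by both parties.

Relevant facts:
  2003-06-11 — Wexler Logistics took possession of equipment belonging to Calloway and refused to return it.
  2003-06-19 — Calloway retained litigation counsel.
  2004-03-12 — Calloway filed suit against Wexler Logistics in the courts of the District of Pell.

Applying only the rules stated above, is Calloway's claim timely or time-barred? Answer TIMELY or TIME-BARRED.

The claim accrued on 2003-06-11, the date of the act.
The untolled deadline — 1 year after 2003-06-11 — is 2004-06-11.
None of the other events listed affects the running of the period under the stated rules.
Filing on 2004-03-12 beat the 2004-06-11 deadline — the action is timely.

TIMELY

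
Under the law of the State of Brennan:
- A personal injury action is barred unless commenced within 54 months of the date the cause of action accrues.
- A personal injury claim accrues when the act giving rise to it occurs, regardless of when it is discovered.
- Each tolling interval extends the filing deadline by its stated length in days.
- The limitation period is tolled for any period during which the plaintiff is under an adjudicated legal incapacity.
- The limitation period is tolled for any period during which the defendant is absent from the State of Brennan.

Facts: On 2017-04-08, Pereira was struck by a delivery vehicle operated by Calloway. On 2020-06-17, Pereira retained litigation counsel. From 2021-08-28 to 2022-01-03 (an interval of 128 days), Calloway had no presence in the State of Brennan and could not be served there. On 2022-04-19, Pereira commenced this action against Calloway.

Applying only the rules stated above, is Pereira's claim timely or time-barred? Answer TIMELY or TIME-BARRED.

The limitation period began to run on 2017-04-08.
Adding the 54 months base period to 2017-04-08 gives a deadline of 2021-10-08, before any tolling.
The defendant's absence from the jurisdiction from 2021-08-28 to 2022-01-03 tolled the period for 128 days, extending the deadline to 2022-02-13.
The other events in the timeline have no effect on the limitation period under the stated rules.
The 2022-04-19 filing falls after the 2022-02-13 deadline; the claim is time-barred.

TIME-BARRED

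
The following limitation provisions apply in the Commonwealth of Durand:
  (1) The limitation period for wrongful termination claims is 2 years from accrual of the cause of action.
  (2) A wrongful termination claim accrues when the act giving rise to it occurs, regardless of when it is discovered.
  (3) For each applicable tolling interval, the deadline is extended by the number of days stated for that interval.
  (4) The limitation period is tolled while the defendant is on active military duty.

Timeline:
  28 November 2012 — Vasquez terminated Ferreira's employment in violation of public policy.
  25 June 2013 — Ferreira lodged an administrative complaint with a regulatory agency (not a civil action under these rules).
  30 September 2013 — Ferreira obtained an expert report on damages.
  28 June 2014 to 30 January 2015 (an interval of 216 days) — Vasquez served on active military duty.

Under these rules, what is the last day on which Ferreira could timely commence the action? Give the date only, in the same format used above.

The cause of action accrued on 28 November 2012, the date of the act.
Adding the 2 years base period to 28 November 2012 gives a deadline of 28 November 2014, before any tolling.
Because the defendant's active military service ran from 28 June 2014 to 30 January 2015, the deadline is extended by 216 days to 2 July 2015.
Nothing else in the chronology tolls or restarts the period.

2 July 2015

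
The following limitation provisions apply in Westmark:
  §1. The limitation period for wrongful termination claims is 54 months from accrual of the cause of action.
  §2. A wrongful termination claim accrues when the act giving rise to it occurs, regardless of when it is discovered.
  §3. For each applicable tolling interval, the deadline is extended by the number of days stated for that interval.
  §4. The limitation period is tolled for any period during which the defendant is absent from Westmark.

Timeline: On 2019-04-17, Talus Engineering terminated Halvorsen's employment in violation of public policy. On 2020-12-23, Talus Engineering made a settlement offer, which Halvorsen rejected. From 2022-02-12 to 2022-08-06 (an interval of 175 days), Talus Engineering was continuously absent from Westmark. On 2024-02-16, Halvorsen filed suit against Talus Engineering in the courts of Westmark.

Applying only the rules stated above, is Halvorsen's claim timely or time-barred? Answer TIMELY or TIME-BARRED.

The cause of action accrued on 2019-04-17, the date of the act.
The untolled deadline — 54 months after 2019-04-17 — is 2023-10-17.
Because the defendant's absence from the jurisdiction ran from 2022-02-12 to 2022-08-06, the deadline is extended by 175 days to 2024-04-09.
None of the other events listed affects the running of the period under the stated rules.
Halvorsen filed on 2024-02-16, before the 2024-04-09 deadline, so the action is timely.

TIMELY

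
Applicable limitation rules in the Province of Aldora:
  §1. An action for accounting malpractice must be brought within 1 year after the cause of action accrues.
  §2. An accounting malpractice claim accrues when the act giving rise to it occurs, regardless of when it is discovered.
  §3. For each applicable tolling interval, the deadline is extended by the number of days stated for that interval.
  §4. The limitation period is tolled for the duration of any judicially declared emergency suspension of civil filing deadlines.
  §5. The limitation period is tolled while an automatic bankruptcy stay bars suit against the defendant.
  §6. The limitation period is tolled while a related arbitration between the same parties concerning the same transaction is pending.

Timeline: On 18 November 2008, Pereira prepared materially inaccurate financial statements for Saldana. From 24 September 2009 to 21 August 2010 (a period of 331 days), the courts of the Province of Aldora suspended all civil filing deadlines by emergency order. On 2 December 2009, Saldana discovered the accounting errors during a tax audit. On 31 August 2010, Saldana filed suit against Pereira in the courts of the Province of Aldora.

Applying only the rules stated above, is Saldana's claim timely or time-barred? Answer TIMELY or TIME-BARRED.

The claim accrued on 18 November 2008, when the wrongful act occurred; under the stated occurrence rule the 2 December 2009 discovery does not delay accrual.
Adding the 1 year base period to 18 November 2008 gives a deadline of 18 November 2009, before any tolling.
Because the emergency suspension of filing deadlines ran from 24 September 2009 to 21 August 2010, the deadline is extended by 331 days to 15 October 2010.
Filing on 31 August 2010 beat the 15 October 2010 deadline — the action is timely.

TIMELY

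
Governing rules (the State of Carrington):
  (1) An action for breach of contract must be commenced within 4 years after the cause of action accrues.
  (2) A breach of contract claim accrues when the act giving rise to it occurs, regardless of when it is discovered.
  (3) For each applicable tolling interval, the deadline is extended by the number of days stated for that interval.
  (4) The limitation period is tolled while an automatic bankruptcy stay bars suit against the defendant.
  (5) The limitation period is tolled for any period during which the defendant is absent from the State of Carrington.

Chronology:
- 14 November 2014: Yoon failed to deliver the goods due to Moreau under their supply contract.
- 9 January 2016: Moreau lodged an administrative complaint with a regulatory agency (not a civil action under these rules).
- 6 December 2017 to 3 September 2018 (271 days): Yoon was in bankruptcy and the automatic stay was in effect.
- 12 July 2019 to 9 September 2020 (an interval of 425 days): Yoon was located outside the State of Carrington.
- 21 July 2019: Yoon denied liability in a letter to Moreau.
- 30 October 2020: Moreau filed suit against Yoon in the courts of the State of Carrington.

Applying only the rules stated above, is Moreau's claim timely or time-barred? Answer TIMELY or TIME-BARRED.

The limitation period began to run on 14 November 2014.
Adding the 4 years base period to 14 November 2014 gives a deadline of 14 November 2018, before any tolling.
The automatic bankruptcy stay from 6 December 2017 to 3 September 2018 tolled the period for 271 days, extending the deadline to 12 August 2019.
Because the defendant's absence from the jurisdiction ran from 12 July 2019 to 9 September 2020, the deadline is extended by 425 days to 10 October 2020.
Nothing else in the chronology tolls or restarts the period.
The 30 October 2020 filing falls after the 10 October 2020 deadline; the claim is time-barred.

TIME-BARRED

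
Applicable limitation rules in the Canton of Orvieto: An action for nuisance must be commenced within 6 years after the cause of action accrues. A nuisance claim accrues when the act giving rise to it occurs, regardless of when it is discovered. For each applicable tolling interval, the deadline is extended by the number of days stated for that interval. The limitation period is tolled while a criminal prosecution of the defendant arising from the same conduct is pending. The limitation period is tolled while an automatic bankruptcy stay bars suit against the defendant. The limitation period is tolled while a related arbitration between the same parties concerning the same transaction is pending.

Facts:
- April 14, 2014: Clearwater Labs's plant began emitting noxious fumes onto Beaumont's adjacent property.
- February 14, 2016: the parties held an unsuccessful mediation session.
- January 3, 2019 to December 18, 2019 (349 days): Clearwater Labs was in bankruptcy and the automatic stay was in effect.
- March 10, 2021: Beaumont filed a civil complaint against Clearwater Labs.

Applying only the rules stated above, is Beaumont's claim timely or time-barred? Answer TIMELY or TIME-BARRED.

TIMELY

The claim accrued on April 14, 2014, when the wrongful act occurred.
The untolled deadline — 6 years after April 14, 2014 — is April 14, 2020.
The period was tolled for 349 days by the automatic bankruptcy stay (January 3, 2019 to December 18, 2019), pushing the deadline to March 29, 2021.
The other events in the timeline have no effect on the limitation period under the stated rules.
Beaumont filed on March 10, 2021, before the March 29, 2021 deadline, so the action is timely.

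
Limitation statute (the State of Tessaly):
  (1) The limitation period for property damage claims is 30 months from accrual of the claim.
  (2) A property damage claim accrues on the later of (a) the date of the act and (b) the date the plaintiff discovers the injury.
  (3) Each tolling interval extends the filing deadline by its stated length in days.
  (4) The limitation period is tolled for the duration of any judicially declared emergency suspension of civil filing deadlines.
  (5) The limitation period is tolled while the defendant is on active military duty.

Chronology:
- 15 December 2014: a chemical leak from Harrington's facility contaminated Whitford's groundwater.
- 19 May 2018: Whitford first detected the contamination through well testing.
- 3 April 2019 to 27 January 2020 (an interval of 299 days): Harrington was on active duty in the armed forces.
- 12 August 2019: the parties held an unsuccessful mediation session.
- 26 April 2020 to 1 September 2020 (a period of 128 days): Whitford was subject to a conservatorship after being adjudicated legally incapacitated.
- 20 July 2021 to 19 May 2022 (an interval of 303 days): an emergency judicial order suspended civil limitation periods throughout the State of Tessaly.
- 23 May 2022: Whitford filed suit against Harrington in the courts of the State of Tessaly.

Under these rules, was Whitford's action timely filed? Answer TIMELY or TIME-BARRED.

TIMELY

Taking the later of the act (15 December 2014) and discovery (19 May 2018), the claim accrued on 19 May 2018.
Adding the 30 months base period to 19 May 2018 gives a deadline of 19 November 2020, before any tolling.
The period was tolled for 299 days by the defendant's active military service (3 April 2019 to 27 January 2020), pushing the deadline to 14 September 2021.
Because the emergency suspension of filing deadlines ran from 20 July 2021 to 19 May 2022, the deadline is extended by 303 days to 14 July 2022.
The plaintiff's legal incapacity from 26 April 2020 to 1 September 2020 does not toll the period, because no stated rule makes the plaintiff's incapacity a tolling event.
Nothing else in the chronology tolls or restarts the period.
The 23 May 2022 filing precedes the 14 July 2022 deadline; the claim is timely.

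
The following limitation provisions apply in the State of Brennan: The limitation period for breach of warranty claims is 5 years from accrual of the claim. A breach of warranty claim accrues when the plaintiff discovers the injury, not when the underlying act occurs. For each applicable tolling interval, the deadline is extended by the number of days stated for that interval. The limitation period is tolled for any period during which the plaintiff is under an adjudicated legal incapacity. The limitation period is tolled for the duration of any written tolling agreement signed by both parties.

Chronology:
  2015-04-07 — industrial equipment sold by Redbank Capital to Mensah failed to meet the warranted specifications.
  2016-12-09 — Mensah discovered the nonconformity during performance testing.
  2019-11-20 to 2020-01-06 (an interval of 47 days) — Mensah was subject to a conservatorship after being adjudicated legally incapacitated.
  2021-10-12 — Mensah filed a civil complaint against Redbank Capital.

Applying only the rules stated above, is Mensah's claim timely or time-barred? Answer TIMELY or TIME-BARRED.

The claim did not accrue until Mensah discovered the injury on 2016-12-09; the 2015-04-07 act date does not start the clock under the stated rule.
5 years from 2016-12-09 is 2021-12-09.
The plaintiff's legal incapacity from 2019-11-20 to 2020-01-06 tolled the period for 47 days, extending the deadline to 2022-01-25.
The 2021-10-12 filing precedes the 2022-01-25 deadline; the claim is timely.

TIMELY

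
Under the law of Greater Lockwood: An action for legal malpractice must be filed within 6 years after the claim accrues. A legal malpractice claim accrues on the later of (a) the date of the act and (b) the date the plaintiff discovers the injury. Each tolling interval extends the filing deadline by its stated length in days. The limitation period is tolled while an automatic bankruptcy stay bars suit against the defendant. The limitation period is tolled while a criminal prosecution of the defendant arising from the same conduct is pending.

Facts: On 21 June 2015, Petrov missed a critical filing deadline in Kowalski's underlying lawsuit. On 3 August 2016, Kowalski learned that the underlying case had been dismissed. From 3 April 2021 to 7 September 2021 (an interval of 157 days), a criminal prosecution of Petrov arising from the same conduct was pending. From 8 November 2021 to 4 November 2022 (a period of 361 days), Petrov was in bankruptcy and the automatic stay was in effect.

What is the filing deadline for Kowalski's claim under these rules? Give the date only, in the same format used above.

The claim accrued on 3 August 2016 — the later of the 21 June 2015 act and the 3 August 2016 discovery.
Adding the 6 years base period to 3 August 2016 gives a deadline of 3 August 2022, before any tolling.
The period was tolled for 157 days by the pending criminal prosecution (3 April 2021 to 7 September 2021), pushing the deadline to 7 January 2023.
Because the automatic bankruptcy stay ran from 8 November 2021 to 4 November 2022, the deadline is extended by 361 days to 3 January 2024.

3 January 2024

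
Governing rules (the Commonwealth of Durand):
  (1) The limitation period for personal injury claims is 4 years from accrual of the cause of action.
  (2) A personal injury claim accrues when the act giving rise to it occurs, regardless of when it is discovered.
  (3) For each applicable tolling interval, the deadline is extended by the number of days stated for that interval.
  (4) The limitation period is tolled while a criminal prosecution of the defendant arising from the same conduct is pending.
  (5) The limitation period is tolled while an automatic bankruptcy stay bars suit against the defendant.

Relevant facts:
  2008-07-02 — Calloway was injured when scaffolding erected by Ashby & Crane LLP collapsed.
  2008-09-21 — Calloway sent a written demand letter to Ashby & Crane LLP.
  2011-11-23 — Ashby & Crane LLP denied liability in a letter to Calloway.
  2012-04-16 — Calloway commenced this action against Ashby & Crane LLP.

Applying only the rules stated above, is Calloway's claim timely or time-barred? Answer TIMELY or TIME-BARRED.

The claim accrued on 2008-07-02, when the wrongful act occurred.
The untolled deadline — 4 years after 2008-07-02 — is 2012-07-02.
Nothing else in the chronology tolls or restarts the period.
Calloway filed on 2012-04-16, before the 2012-07-02 deadline, so the action is timely.

TIMELY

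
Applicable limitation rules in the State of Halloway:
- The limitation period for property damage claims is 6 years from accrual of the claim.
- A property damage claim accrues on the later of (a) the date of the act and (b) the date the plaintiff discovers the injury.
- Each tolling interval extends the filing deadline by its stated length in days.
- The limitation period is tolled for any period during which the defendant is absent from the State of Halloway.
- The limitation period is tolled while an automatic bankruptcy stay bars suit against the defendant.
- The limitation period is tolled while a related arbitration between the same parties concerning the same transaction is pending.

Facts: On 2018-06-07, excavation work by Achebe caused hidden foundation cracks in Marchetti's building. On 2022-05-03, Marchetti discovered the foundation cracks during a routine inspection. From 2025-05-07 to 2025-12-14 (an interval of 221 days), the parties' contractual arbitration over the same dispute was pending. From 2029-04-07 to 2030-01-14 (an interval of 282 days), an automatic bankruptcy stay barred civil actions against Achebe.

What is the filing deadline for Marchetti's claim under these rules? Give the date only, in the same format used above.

2028-12-10

Because discovery on 2022-05-03 post-dates the 2018-06-07 act, accrual under the later-of rule falls on 2022-05-03.
The untolled deadline — 6 years after 2022-05-03 — is 2028-05-03.
The period was tolled for 221 days by the pending related arbitration (2025-05-07 to 2025-12-14), pushing the deadline to 2028-12-10.
By the time the automatic bankruptcy stay began on 2029-04-07, the limitation period had already expired on 2028-12-10; that interval cannot revive it.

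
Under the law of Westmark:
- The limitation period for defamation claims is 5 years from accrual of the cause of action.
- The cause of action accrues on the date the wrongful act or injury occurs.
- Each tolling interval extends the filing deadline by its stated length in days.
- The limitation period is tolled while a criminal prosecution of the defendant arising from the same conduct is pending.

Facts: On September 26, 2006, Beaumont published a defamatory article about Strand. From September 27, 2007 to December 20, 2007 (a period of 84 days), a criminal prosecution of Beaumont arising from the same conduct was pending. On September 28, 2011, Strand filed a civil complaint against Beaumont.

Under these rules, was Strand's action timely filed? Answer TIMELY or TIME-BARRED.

TIMELY

The limitation period began to run on September 26, 2006.
5 years from September 26, 2006 is September 26, 2011.
Because the pending criminal prosecution ran from September 27, 2007 to December 20, 2007, the deadline is extended by 84 days to December 19, 2011.
Filing on September 28, 2011 beat the December 19, 2011 deadline — the action is timely.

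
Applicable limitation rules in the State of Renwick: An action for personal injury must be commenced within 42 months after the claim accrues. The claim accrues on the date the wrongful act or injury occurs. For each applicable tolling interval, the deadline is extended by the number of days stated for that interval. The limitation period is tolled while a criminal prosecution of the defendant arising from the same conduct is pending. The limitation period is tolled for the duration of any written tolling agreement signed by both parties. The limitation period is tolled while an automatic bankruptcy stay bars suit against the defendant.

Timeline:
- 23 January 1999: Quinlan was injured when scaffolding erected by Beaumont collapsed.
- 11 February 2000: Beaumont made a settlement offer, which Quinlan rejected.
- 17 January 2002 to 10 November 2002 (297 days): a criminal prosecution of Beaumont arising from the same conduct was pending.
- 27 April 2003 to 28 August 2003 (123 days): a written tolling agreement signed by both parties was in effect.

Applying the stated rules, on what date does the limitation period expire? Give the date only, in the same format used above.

16 September 2003

The limitation period began to run on 23 January 1999.
Adding the 42 months base period to 23 January 1999 gives a deadline of 23 July 2002, before any tolling.
Because the pending criminal prosecution ran from 17 January 2002 to 10 November 2002, the deadline is extended by 297 days to 16 May 2003.
The period was tolled for 123 days by the written tolling agreement (27 April 2003 to 28 August 2003), pushing the deadline to 16 September 2003.
The other events in the timeline have no effect on the limitation period under the stated rules.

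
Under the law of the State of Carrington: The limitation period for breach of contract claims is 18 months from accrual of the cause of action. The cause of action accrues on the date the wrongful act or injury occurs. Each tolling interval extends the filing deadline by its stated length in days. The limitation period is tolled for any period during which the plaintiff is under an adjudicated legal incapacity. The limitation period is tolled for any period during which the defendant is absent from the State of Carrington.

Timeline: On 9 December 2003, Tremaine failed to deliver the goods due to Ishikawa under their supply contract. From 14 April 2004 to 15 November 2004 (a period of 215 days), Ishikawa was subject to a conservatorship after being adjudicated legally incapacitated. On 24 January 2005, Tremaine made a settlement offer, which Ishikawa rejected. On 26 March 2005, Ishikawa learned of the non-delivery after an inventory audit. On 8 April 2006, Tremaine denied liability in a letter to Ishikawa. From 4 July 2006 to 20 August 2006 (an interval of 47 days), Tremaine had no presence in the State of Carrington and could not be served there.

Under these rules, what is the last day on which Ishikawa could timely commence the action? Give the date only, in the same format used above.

Because the rule ties accrual to occurrence, the claim accrued on 9 December 2003, not on the 26 March 2005 discovery date.
18 months from 9 December 2003 is 9 June 2005.
Because the plaintiff's legal incapacity ran from 14 April 2004 to 15 November 2004, the deadline is extended by 215 days to 10 January 2006.
The defendant's absence from the jurisdiction starting 4 July 2006 came too late — the period had run on 10 January 2006 — and so does not extend the deadline.
Nothing else in the chronology tolls or restarts the period.

10 January 2006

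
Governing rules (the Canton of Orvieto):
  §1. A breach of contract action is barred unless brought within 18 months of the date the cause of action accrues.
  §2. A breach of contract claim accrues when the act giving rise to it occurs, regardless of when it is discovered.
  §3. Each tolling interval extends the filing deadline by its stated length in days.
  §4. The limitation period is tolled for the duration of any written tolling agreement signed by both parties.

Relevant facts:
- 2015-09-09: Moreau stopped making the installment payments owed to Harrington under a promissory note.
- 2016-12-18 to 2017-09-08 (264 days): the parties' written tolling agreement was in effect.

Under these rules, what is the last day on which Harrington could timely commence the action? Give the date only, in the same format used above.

The cause of action accrued on 2015-09-09, the date of the act.
The untolled deadline — 18 months after 2015-09-09 — is 2017-03-09.
The period was tolled for 264 days by the written tolling agreement (2016-12-18 to 2017-09-08), pushing the deadline to 2017-11-28.

2017-11-28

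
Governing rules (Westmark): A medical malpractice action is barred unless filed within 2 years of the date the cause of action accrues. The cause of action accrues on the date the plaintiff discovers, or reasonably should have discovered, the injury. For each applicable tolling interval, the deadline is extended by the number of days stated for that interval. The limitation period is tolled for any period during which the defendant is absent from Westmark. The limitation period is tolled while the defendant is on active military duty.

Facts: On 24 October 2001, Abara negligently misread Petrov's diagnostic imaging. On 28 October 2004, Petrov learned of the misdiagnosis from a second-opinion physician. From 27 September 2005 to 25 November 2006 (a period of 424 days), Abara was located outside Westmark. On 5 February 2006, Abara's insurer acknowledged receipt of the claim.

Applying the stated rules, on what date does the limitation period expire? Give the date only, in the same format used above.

26 December 2007

Under the discovery rule, the claim accrued on 28 October 2004, when Petrov discovered the injury — not on the 24 October 2001 date of the underlying act.
2 years from 28 October 2004 is 28 October 2006.
Because the defendant's absence from the jurisdiction ran from 27 September 2005 to 25 November 2006, the deadline is extended by 424 days to 26 December 2007.
The other events in the timeline have no effect on the limitation period under the stated rules.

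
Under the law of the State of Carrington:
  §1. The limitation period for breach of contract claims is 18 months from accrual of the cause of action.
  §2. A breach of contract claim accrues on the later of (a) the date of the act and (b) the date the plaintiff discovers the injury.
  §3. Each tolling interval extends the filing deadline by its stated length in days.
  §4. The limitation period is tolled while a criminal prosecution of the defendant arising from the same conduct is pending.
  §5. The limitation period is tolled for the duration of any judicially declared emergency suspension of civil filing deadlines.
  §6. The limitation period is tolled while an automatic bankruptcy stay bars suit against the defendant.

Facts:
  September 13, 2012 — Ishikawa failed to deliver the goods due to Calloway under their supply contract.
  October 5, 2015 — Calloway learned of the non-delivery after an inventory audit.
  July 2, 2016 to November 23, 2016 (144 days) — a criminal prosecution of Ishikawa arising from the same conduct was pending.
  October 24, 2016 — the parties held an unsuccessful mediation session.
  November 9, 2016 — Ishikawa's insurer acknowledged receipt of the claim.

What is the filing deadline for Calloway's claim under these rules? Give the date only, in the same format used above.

The claim accrued on October 5, 2015 — the later of the September 13, 2012 act and the October 5, 2015 discovery.
18 months from October 5, 2015 is April 5, 2017.
The pending criminal prosecution from July 2, 2016 to November 23, 2016 tolled the period for 144 days, extending the deadline to August 27, 2017.
Nothing else in the chronology tolls or restarts the period.

August 27, 2017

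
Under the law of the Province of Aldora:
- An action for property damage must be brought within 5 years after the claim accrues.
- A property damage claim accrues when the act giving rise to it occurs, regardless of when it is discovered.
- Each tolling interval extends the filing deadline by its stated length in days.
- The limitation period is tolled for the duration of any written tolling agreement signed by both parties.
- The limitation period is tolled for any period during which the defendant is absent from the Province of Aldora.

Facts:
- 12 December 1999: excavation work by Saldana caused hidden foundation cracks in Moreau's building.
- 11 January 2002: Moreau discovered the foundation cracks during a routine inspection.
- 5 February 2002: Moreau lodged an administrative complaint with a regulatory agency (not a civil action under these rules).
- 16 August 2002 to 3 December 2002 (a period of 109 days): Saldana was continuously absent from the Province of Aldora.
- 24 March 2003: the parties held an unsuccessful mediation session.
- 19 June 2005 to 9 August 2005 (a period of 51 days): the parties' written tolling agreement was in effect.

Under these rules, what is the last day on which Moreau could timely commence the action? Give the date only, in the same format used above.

31 March 2005

Because the rule ties accrual to occurrence, the claim accrued on 12 December 1999, not on the 11 January 2002 discovery date.
The untolled deadline — 5 years after 12 December 1999 — is 12 December 2004.
The defendant's absence from the jurisdiction from 16 August 2002 to 3 December 2002 tolled the period for 109 days, extending the deadline to 31 March 2005.
The written tolling agreement from 19 June 2005 to 9 August 2005 began after the period had already run on 31 March 2005, so it has no tolling effect.
The other events in the timeline have no effect on the limitation period under the stated rules.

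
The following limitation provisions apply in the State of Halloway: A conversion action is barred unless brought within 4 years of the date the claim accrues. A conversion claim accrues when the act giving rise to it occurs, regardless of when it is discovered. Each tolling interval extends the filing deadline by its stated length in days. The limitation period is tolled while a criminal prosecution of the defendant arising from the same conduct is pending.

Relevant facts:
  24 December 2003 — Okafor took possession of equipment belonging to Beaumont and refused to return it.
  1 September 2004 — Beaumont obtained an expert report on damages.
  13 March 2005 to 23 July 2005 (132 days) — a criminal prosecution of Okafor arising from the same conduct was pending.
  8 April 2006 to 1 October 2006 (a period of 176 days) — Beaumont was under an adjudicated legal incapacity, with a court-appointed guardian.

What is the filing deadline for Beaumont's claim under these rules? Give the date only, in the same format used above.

The claim accrued on 24 December 2003, the date of the act.
4 years from 24 December 2003 is 24 December 2007.
The period was tolled for 132 days by the pending criminal prosecution (13 March 2005 to 23 July 2005), pushing the deadline to 4 May 2008.
Although the plaintiff's incapacity ran from 8 April 2006 to 1 October 2006, the stated rules do not make that a tolling event, so it is disregarded.
None of the other events listed affects the running of the period under the stated rules.

4 May 2008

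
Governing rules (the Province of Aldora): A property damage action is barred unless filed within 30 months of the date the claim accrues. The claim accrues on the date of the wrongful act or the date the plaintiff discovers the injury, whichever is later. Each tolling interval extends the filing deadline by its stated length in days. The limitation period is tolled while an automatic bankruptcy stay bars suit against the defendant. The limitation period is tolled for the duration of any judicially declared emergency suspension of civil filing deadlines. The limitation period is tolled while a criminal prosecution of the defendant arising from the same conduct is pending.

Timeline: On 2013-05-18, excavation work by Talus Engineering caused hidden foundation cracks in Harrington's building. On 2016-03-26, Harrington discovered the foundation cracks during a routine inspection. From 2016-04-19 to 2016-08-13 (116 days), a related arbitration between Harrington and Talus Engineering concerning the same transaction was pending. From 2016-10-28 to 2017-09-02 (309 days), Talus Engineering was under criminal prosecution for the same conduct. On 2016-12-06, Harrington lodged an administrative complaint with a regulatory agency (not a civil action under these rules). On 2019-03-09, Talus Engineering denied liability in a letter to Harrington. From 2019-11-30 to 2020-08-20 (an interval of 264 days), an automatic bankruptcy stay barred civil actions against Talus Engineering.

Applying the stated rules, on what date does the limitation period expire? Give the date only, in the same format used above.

2019-08-01

The claim accrued on 2016-03-26 — the later of the 2013-05-18 act and the 2016-03-26 discovery.
Adding the 30 months base period to 2016-03-26 gives a deadline of 2018-09-26, before any tolling.
The pending criminal prosecution from 2016-10-28 to 2017-09-02 tolled the period for 309 days, extending the deadline to 2019-08-01.
By the time the automatic bankruptcy stay began on 2019-11-30, the limitation period had already expired on 2019-08-01; that interval cannot revive it.
Although a pending arbitration ran from 2016-04-19 to 2016-08-13, the stated rules do not make that a tolling event, so it is disregarded.
The other events in the timeline have no effect on the limitation period under the stated rules.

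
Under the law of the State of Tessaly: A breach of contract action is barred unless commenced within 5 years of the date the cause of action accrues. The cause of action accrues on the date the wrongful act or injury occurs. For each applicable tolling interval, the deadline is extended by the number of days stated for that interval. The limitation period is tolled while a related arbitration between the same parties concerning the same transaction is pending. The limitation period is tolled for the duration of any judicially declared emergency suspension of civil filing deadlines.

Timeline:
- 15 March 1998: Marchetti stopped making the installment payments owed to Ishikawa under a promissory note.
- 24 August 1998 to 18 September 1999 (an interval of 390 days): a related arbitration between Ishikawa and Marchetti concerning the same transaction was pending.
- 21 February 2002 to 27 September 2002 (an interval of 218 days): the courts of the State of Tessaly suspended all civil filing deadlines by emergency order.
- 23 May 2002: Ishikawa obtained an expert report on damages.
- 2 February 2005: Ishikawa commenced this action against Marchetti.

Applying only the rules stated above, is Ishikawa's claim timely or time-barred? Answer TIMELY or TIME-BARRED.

TIME-BARRED

The limitation period began to run on 15 March 1998.
Adding the 5 years base period to 15 March 1998 gives a deadline of 15 March 2003, before any tolling.
The pending related arbitration from 24 August 1998 to 18 September 1999 tolled the period for 390 days, extending the deadline to 8 April 2004.
The period was tolled for 218 days by the emergency suspension of filing deadlines (21 February 2002 to 27 September 2002), pushing the deadline to 12 November 2004.
The other events in the timeline have no effect on the limitation period under the stated rules.
Ishikawa filed on 2 February 2005, after the 12 November 2004 deadline, so the action is time-barred.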